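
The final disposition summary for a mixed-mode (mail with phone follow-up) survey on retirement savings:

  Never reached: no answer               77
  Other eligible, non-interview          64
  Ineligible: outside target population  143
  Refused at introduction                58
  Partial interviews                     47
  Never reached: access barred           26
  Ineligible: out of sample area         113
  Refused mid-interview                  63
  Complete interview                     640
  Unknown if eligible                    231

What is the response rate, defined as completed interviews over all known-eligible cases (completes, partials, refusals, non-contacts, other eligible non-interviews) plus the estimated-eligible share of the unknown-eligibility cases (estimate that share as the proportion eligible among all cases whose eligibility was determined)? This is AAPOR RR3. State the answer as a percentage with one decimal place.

Refused = 58 + 63 = 121
Never reached = 77 + 26 = 103
Not eligible = 143 + 113 = 256
Top: 640
Determined eligible: 640 + 47 + 121 + 103 + 64 = 975
e = 975 / (975 + 256) = 975 / 1231 = 0.7920
Estimated eligible among unknowns: 0.7920 × 231 = 182.95
Denom: 975 + 182.95 = 1157.95
RR3 = 640 / 1157.95 = 0.5527

55.3%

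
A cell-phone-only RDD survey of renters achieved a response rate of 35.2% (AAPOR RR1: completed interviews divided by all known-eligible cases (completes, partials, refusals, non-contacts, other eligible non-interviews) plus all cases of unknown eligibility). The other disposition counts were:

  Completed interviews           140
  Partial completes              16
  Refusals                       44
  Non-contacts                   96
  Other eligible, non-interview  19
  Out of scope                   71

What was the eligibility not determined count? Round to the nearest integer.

RR1 = 140 / D = 0.352
D = 140 / 0.352 = 397.7
Remaining denominator categories sum to 315
eligibility not determined = 397.7 − 315 ≈ 83

83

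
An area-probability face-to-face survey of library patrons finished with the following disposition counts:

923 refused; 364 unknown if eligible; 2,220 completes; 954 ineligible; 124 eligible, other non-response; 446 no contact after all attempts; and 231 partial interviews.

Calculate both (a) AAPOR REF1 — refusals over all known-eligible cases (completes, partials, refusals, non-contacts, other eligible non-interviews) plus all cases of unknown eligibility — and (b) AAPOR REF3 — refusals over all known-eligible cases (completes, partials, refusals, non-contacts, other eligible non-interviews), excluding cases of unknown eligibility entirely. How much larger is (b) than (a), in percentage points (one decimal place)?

Num → 923
Denom → 2220 + 231 + 923 + 446 + 124 + 364 = 4308
REF1 = 923 / 4308 = 0.2143
Denom → 2220 + 231 + 923 + 446 + 124 = 3944
REF3 = 923 / 3944 = 0.2340
Difference = 23.40 − 21.43 = 1.97 percentage points

2.0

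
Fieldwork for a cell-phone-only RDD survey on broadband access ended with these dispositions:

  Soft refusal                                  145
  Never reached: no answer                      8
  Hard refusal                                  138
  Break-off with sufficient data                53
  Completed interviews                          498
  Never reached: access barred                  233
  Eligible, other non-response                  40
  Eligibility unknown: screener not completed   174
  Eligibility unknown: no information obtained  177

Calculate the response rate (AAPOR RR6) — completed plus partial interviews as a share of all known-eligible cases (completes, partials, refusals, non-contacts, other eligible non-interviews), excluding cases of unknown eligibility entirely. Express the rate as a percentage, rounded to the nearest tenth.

Declined to participate = 138 + 145 = 283
No answer / not reached = 8 + 233 = 241
Unknown if eligible = 174 + 177 = 351
Numerator → 498 + 53 = 551
Base → 498 + 53 + 283 + 241 + 40 = 1115
RR6 = 551 / 1115 = 0.4942

49.4%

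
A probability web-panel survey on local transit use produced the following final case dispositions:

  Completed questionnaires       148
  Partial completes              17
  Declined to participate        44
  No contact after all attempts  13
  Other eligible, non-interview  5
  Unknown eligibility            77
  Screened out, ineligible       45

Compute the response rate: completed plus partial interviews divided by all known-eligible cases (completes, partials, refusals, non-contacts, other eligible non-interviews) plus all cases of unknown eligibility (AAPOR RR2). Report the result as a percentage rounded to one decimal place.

54.3%

Num = 148 + 17 = 165
Denom = 148 + 17 + 44 + 13 + 5 + 77 = 304
RR2 = 165 / 304 = 0.5428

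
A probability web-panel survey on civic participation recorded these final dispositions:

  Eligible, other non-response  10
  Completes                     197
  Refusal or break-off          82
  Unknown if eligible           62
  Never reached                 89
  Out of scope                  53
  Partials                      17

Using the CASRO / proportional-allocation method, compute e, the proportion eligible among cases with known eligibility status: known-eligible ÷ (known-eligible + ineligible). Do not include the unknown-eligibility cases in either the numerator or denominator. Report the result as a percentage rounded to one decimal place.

88.2%

Known eligible: 197 + 17 + 82 + 89 + 10 = 395
e = 395 / (395 + 53) = 395 / 448 = 0.8817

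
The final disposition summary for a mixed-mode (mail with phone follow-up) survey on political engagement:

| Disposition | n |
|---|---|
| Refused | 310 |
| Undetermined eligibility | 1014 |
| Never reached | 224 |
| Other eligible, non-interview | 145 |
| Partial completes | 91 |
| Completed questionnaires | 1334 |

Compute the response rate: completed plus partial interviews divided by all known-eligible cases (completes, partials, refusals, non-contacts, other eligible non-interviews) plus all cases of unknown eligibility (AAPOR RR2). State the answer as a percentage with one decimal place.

Top → 1334 + 91 = 1425
Denominator → 1334 + 91 + 310 + 224 + 145 + 1014 = 3118
RR2 = 1425 / 3118 = 0.4570

45.7%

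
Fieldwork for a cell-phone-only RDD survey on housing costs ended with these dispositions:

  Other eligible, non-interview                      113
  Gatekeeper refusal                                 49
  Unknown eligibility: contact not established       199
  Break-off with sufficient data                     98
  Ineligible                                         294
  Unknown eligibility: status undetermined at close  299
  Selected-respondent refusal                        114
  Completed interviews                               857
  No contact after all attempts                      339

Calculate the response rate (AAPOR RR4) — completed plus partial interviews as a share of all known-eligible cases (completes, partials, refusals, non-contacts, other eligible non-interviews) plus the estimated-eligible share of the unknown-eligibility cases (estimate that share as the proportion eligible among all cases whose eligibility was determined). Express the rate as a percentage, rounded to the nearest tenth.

48.0%

Refusal or break-off = 49 + 114 = 163
Unknown if eligible = 199 + 299 = 498
Num: 857 + 98 = 955
Known eligible: 857 + 98 + 163 + 339 + 113 = 1570
e = 1570 / (1570 + 294) = 1570 / 1864 = 0.8423
Estimated eligible among unknowns: 0.8423 × 498 = 419.47
Denominator: 1570 + 419.47 = 1989.47
RR4 = 955 / 1989.47 = 0.4800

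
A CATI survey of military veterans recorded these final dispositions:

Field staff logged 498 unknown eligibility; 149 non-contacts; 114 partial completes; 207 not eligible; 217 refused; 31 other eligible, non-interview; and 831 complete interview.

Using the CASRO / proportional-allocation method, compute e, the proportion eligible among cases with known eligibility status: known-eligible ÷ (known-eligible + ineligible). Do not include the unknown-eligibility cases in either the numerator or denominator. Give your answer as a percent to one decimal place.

86.6%

Known eligible = 831 + 114 + 217 + 149 + 31 = 1342
e = 1342 / (1342 + 207) = 1342 / 1549 = 0.8664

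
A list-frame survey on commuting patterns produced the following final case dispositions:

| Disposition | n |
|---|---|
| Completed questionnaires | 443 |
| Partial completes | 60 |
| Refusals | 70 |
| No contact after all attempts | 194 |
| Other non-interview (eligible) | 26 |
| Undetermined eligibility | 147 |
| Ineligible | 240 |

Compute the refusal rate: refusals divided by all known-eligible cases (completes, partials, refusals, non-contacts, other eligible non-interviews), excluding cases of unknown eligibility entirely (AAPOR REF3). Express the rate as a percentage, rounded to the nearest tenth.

Top → 70
Denominator → 443 + 60 + 70 + 194 + 26 = 793
REF3 = 70 / 793 = 0.0883

8.8%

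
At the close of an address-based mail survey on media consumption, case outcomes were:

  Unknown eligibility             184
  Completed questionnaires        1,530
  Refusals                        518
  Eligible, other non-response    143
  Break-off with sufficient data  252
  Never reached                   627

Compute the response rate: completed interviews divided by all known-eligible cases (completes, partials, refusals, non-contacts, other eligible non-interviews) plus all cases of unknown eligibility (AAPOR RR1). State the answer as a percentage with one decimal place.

47.0%

Numerator: 1530
Base: 1530 + 252 + 518 + 627 + 143 + 184 = 3254
RR1 = 1530 / 3254 = 0.4702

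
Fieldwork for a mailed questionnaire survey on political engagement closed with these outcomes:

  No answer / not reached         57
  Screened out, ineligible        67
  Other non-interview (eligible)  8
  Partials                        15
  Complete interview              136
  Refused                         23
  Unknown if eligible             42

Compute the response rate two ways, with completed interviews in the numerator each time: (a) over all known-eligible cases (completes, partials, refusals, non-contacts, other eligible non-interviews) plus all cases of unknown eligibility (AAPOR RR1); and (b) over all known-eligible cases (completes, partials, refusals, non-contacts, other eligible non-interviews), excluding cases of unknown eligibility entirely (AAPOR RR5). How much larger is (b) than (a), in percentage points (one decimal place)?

8.5

Top: 136
Base: 136 + 15 + 23 + 57 + 8 + 42 = 281
RR1 = 136 / 281 = 0.4840
Base: 136 + 15 + 23 + 57 + 8 = 239
RR5 = 136 / 239 = 0.5690
Difference = 56.90 − 48.40 = 8.50 percentage points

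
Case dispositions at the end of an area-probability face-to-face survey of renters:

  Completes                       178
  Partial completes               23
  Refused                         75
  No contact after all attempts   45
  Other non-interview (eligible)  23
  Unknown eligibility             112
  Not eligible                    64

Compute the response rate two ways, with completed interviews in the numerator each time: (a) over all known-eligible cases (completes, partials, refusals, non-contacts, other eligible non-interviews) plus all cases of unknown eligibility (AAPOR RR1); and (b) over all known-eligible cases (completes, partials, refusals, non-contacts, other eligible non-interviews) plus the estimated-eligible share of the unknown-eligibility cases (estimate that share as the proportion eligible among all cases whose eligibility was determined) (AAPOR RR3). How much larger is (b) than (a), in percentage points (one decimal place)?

Top: 178
Denom: 178 + 23 + 75 + 45 + 23 + 112 = 456
RR1 = 178 / 456 = 0.3904
Determined eligible: 178 + 23 + 75 + 45 + 23 = 344
e = 344 / (344 + 64) = 344 / 408 = 0.8431
Estimated eligible among unknowns: 0.8431 × 112 = 94.43
Denom: 344 + 94.43 = 438.43
RR3 = 178 / 438.43 = 0.4060
Difference = 40.60 − 39.04 = 1.56 percentage points

1.6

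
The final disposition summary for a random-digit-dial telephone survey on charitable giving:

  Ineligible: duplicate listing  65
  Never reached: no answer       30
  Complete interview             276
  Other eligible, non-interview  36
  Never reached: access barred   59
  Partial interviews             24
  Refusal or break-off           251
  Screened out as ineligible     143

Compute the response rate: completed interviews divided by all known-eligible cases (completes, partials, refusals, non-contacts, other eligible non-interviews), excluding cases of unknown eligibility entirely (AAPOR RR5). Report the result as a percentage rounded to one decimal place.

40.8%

Non-contacts = 30 + 59 = 89
Not eligible = 143 + 65 = 208
Numerator → 276
Denom → 276 + 24 + 251 + 89 + 36 = 676
RR5 = 276 / 676 = 0.4083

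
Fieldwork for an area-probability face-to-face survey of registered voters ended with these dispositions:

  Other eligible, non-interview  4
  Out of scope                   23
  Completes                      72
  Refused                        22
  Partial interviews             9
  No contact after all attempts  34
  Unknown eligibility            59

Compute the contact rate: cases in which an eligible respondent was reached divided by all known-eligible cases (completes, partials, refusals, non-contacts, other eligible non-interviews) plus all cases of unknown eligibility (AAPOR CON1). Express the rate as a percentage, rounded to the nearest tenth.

Top = 72 + 9 + 22 + 4 = 107
Denominator = 72 + 9 + 22 + 34 + 4 + 59 = 200
CON1 = 107 / 200 = 0.5350

53.5%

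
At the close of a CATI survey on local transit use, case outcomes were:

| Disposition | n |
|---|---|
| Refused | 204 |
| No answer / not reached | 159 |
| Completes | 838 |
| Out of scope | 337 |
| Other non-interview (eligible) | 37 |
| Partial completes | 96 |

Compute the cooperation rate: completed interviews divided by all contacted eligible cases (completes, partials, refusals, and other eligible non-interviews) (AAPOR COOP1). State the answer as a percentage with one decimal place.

Top = 838
Denominator = 838 + 96 + 204 + 37 = 1175
COOP1 = 838 / 1175 = 0.7132

71.3%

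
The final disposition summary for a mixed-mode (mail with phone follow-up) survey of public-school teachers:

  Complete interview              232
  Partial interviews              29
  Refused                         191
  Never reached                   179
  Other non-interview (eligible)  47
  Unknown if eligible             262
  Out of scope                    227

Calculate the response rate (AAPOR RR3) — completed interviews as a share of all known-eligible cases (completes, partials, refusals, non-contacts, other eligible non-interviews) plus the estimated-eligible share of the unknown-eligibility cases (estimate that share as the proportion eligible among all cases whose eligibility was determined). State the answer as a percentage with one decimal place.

Numerator → 232
Eligible (known) → 232 + 29 + 191 + 179 + 47 = 678
e = 678 / (678 + 227) = 678 / 905 = 0.7492
Eligible share of unknowns → 0.7492 × 262 = 196.29
Denom → 678 + 196.29 = 874.29
RR3 = 232 / 874.29 = 0.2654

26.5%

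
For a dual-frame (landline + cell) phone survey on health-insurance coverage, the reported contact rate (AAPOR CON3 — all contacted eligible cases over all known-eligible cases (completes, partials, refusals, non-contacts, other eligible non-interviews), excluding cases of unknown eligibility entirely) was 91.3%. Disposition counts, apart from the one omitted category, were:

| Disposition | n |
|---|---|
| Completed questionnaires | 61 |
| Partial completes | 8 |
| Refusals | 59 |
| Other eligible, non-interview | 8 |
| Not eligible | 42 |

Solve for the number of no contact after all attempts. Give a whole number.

Num → 61 + 8 + 59 + 8 = 136
CON3 = 136 / D = 0.913
D = 136 / 0.913 = 149.0
Remaining denominator categories sum to 136
no contact after all attempts = 149.0 − 136 ≈ 13

13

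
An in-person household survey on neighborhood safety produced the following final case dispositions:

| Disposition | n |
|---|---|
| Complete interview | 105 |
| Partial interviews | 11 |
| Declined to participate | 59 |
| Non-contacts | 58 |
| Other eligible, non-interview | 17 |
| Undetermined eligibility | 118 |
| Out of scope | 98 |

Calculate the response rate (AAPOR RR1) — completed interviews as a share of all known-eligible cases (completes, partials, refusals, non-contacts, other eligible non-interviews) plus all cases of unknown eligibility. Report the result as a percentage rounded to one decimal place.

Num: 105
Base: 105 + 11 + 59 + 58 + 17 + 118 = 368
RR1 = 105 / 368 = 0.2853

28.5%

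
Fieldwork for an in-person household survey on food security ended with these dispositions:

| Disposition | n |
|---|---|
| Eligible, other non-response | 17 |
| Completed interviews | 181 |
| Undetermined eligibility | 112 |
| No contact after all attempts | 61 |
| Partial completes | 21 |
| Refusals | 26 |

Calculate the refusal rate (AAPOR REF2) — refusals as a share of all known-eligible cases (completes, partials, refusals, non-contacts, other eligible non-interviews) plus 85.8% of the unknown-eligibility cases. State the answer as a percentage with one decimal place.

Top → 26
Eligible (known) → 181 + 21 + 26 + 61 + 17 = 306
Estimated eligible among unknowns → 0.8580 × 112 = 96.10
Denom → 306 + 96.10 = 402.10
REF2 = 26 / 402.10 = 0.0647

6.5%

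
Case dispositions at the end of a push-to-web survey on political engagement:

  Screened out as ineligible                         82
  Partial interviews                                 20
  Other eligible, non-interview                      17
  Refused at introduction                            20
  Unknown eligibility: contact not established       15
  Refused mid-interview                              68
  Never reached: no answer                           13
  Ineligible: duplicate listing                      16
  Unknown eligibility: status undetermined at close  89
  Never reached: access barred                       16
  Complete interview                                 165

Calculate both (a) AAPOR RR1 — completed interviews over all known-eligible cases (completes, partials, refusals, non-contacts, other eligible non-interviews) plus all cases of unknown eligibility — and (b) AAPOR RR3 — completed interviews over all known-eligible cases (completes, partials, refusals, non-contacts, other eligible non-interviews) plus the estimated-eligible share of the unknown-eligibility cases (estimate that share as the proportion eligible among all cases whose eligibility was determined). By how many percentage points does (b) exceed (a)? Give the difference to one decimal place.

Refused = 20 + 68 = 88
No contact after all attempts = 13 + 16 = 29
Unknown if eligible = 15 + 89 = 104
Screened out, ineligible = 82 + 16 = 98
Numerator → 165
Base → 165 + 20 + 88 + 29 + 17 + 104 = 423
RR1 = 165 / 423 = 0.3901
Determined eligible → 165 + 20 + 88 + 29 + 17 = 319
e = 319 / (319 + 98) = 319 / 417 = 0.7650
e × U → 0.7650 × 104 = 79.56
Base → 319 + 79.56 = 398.56
RR3 = 165 / 398.56 = 0.4140
Difference = 41.40 − 39.01 = 2.39 percentage points

2.4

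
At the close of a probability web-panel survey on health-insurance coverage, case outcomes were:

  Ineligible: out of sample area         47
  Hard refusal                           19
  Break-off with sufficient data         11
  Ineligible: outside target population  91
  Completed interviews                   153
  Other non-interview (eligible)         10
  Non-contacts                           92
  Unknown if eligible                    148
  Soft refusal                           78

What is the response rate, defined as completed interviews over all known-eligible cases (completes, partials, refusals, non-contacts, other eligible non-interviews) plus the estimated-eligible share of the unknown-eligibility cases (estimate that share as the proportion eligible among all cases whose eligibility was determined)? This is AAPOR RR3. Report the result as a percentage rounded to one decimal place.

32.5%

Declined to participate = 19 + 78 = 97
Out of scope = 91 + 47 = 138
Top → 153
Eligible (known) → 153 + 11 + 97 + 92 + 10 = 363
e = 363 / (363 + 138) = 363 / 501 = 0.7246
e × U → 0.7246 × 148 = 107.24
Denominator → 363 + 107.24 = 470.24
RR3 = 153 / 470.24 = 0.3254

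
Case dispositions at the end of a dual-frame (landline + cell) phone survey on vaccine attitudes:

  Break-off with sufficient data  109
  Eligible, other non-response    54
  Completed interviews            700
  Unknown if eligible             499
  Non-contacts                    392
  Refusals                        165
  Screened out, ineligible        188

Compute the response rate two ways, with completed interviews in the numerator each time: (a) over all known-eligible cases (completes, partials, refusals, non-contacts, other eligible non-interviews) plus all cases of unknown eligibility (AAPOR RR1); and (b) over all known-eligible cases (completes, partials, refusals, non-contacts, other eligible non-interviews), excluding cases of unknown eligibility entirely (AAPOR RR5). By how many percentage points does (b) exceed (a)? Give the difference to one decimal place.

12.8

Num: 700
Base: 700 + 109 + 165 + 392 + 54 + 499 = 1919
RR1 = 700 / 1919 = 0.3648
Base: 700 + 109 + 165 + 392 + 54 = 1420
RR5 = 700 / 1420 = 0.4930
Difference = 49.30 − 36.48 = 12.82 percentage points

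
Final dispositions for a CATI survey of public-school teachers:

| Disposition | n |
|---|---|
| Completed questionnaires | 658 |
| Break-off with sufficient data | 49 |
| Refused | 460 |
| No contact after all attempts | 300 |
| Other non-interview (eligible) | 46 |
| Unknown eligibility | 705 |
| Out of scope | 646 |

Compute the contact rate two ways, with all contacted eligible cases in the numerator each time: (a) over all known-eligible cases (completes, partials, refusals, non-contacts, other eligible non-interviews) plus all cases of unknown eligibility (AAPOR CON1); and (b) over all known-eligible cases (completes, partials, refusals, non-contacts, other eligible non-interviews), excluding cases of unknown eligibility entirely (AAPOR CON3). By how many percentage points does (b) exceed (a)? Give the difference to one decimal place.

Num → 658 + 49 + 460 + 46 = 1213
Base → 658 + 49 + 460 + 300 + 46 + 705 = 2218
CON1 = 1213 / 2218 = 0.5469
Base → 658 + 49 + 460 + 300 + 46 = 1513
CON3 = 1213 / 1513 = 0.8017
Difference = 80.17 − 54.69 = 25.48 percentage points

25.5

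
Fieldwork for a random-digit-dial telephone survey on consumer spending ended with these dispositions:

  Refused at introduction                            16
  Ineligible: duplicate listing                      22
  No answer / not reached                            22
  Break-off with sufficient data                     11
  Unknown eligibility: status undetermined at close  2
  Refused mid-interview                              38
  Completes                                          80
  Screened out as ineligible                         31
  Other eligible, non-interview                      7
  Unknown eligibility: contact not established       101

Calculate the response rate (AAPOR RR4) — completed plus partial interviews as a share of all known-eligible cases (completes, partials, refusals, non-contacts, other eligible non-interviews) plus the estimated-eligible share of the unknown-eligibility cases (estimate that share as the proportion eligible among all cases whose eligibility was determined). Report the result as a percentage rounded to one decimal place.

36.0%

Declined to participate = 16 + 38 = 54
Eligibility not determined = 101 + 2 = 103
Screened out, ineligible = 31 + 22 = 53
Num = 80 + 11 = 91
Determined eligible = 80 + 11 + 54 + 22 + 7 = 174
e = 174 / (174 + 53) = 174 / 227 = 0.7665
e × U = 0.7665 × 103 = 78.95
Base = 174 + 78.95 = 252.95
RR4 = 91 / 252.95 = 0.3598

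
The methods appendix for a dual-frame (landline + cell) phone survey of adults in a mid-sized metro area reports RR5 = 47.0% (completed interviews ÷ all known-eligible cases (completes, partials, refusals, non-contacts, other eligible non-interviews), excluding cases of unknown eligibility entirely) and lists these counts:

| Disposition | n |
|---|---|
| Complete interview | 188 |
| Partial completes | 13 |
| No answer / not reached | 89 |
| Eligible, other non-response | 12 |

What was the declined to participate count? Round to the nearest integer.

98

RR5 = 188 / D = 0.470
D = 188 / 0.470 = 400.0
Other denominator terms total 302
declined to participate = 400.0 − 302 ≈ 98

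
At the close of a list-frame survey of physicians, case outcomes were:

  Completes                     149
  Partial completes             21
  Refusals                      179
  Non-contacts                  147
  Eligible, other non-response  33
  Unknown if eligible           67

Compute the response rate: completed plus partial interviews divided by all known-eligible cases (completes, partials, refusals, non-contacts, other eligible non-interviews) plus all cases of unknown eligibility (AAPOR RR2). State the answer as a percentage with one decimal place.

Numerator = 149 + 21 = 170
Denominator = 149 + 21 + 179 + 147 + 33 + 67 = 596
RR2 = 170 / 596 = 0.2852

28.5%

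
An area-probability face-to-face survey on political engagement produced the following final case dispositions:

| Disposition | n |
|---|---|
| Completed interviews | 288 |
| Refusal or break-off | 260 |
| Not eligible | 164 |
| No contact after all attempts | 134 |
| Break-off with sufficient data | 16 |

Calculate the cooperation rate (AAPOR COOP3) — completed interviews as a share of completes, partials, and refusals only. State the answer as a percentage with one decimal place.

51.1%

Top: 288
Denominator: 288 + 16 + 260 = 564
COOP3 = 288 / 564 = 0.5106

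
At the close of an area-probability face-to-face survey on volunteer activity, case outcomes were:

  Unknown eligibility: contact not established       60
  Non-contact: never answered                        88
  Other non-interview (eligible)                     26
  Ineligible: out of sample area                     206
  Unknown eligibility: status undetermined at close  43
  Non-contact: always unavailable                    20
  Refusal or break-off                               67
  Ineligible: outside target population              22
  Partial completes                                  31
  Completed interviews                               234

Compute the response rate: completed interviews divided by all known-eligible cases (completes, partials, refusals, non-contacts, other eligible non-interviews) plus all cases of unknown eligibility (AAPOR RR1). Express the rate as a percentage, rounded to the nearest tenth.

Non-contacts = 88 + 20 = 108
Unknown eligibility = 60 + 43 = 103
Ineligible = 22 + 206 = 228
Top = 234
Base = 234 + 31 + 67 + 108 + 26 + 103 = 569
RR1 = 234 / 569 = 0.4112

41.1%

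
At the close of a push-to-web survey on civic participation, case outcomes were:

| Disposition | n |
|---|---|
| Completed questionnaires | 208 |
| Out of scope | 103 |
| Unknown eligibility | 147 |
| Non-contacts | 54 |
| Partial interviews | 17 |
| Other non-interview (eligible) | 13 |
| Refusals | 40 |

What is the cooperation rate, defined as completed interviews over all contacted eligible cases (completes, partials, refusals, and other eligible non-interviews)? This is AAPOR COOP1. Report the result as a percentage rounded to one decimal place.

74.8%

Numerator → 208
Base → 208 + 17 + 40 + 13 = 278
COOP1 = 208 / 278 = 0.7482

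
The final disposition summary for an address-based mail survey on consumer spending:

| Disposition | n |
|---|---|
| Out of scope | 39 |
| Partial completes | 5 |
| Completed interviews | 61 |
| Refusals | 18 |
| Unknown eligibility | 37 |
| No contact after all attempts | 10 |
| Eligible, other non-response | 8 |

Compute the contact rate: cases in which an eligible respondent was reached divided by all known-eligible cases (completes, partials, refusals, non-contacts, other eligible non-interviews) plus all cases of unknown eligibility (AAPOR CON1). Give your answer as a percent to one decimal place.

Top = 61 + 5 + 18 + 8 = 92
Denom = 61 + 5 + 18 + 10 + 8 + 37 = 139
CON1 = 92 / 139 = 0.6619

66.2%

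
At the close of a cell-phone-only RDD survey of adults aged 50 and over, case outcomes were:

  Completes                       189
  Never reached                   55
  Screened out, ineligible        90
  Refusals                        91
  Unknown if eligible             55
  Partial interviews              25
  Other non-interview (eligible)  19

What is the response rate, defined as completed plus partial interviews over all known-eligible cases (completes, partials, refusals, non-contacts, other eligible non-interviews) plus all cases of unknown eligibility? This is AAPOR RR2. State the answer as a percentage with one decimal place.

Numerator: 189 + 25 = 214
Denominator: 189 + 25 + 91 + 55 + 19 + 55 = 434
RR2 = 214 / 434 = 0.4931

49.3%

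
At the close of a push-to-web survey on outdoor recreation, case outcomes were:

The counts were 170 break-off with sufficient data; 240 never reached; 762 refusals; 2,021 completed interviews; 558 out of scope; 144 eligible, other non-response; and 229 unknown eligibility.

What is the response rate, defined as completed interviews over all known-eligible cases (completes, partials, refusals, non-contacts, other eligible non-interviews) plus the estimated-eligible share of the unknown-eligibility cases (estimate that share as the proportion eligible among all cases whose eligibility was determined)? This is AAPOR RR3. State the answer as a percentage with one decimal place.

Numerator = 2021
Determined eligible = 2021 + 170 + 762 + 240 + 144 = 3337
e = 3337 / (3337 + 558) = 3337 / 3895 = 0.8567
Estimated eligible among unknowns = 0.8567 × 229 = 196.18
Denominator = 3337 + 196.18 = 3533.18
RR3 = 2021 / 3533.18 = 0.5720

57.2%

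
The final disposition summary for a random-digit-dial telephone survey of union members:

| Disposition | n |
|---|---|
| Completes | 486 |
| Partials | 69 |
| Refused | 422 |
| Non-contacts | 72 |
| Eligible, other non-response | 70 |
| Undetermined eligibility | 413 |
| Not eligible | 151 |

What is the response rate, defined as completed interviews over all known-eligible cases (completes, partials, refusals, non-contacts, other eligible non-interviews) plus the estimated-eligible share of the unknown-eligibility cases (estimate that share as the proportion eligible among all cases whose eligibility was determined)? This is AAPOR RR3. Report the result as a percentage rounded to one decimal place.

Numerator → 486
Determined eligible → 486 + 69 + 422 + 72 + 70 = 1119
e = 1119 / (1119 + 151) = 1119 / 1270 = 0.8811
e × U → 0.8811 × 413 = 363.89
Denominator → 1119 + 363.89 = 1482.89
RR3 = 486 / 1482.89 = 0.3277

32.8%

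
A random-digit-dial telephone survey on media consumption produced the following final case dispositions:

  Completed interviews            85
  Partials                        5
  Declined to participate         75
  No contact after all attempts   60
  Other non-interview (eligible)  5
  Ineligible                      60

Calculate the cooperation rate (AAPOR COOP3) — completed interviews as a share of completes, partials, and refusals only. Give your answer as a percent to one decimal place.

51.5%

Top = 85
Base = 85 + 5 + 75 = 165
COOP3 = 85 / 165 = 0.5152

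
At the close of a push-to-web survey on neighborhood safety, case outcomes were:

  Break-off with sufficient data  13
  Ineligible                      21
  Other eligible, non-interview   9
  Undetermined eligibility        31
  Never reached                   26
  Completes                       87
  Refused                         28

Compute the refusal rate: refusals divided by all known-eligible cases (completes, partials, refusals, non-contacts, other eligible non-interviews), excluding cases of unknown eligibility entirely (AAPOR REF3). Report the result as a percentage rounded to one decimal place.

17.2%

Top = 28
Denominator = 87 + 13 + 28 + 26 + 9 = 163
REF3 = 28 / 163 = 0.1718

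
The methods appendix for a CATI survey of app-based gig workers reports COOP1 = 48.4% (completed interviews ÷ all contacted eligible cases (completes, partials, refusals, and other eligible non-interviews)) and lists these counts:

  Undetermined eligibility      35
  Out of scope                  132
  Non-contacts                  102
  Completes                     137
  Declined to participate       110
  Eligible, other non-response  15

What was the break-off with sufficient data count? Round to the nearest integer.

21

COOP1 = 137 / D = 0.484
D = 137 / 0.484 = 283.1
Other denominator terms total 262
break-off with sufficient data = 283.1 − 262 ≈ 21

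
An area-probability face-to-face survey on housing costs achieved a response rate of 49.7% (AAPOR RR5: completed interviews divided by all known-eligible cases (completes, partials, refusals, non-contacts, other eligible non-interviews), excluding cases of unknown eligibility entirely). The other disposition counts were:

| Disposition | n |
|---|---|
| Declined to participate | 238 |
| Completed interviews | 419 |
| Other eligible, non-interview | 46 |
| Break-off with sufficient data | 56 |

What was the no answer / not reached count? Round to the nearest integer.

84

RR5 = 419 / D = 0.497
D = 419 / 0.497 = 843.1
Remaining denominator categories sum to 759
no answer / not reached = 843.1 − 759 ≈ 84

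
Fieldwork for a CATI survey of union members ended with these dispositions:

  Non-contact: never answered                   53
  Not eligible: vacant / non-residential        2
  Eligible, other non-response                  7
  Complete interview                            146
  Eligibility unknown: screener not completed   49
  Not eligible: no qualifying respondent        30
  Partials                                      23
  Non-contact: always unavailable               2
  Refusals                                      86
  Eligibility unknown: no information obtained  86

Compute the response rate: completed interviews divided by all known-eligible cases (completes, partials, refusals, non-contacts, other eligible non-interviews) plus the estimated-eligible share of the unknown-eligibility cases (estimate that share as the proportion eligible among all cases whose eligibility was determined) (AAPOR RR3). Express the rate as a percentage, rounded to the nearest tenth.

33.2%

Non-contacts = 53 + 2 = 55
Eligibility not determined = 49 + 86 = 135
Ineligible = 30 + 2 = 32
Numerator = 146
Known eligible = 146 + 23 + 86 + 55 + 7 = 317
e = 317 / (317 + 32) = 317 / 349 = 0.9083
Eligible share of unknowns = 0.9083 × 135 = 122.62
Base = 317 + 122.62 = 439.62
RR3 = 146 / 439.62 = 0.3321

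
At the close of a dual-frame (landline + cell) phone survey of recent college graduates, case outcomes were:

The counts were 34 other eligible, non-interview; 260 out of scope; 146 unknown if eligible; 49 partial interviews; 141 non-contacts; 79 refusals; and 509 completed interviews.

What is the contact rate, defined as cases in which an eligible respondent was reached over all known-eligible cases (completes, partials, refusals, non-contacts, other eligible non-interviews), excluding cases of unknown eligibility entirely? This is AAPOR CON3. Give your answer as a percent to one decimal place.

82.6%

Num: 509 + 49 + 79 + 34 = 671
Denominator: 509 + 49 + 79 + 141 + 34 = 812
CON3 = 671 / 812 = 0.8264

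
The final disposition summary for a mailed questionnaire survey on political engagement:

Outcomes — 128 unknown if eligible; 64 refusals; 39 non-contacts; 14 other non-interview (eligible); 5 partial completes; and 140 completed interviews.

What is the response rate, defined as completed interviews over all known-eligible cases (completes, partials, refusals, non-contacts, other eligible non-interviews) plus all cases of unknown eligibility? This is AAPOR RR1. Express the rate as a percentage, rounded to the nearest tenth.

Numerator → 140
Denominator → 140 + 5 + 64 + 39 + 14 + 128 = 390
RR1 = 140 / 390 = 0.3590

35.9%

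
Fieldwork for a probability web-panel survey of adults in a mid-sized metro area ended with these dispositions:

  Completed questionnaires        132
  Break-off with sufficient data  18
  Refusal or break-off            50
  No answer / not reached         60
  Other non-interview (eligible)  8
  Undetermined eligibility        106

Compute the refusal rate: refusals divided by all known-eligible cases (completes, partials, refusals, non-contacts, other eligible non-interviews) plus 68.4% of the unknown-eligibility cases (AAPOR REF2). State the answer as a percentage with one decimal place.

Numerator → 50
Determined eligible → 132 + 18 + 50 + 60 + 8 = 268
Estimated eligible among unknowns → 0.6840 × 106 = 72.50
Base → 268 + 72.50 = 340.50
REF2 = 50 / 340.50 = 0.1468

14.7%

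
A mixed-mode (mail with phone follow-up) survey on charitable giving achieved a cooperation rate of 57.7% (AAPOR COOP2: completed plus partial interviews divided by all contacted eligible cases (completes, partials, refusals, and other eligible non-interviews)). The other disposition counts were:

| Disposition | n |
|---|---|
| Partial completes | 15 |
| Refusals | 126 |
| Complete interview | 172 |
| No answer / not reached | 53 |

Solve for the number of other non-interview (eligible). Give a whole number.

Numerator = 172 + 15 = 187
COOP2 = 187 / D = 0.577
D = 187 / 0.577 = 324.1
Remaining denominator categories sum to 313
other non-interview (eligible) = 324.1 − 313 ≈ 11

11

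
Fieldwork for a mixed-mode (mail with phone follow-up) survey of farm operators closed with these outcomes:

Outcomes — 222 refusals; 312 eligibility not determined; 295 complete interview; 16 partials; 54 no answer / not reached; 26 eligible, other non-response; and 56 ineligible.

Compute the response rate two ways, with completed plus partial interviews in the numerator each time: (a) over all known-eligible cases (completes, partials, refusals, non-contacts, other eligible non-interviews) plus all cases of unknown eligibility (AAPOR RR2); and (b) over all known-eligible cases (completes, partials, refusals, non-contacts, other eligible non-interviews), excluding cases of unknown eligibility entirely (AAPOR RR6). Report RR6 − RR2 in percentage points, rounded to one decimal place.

17.1

Num → 295 + 16 = 311
Denominator → 295 + 16 + 222 + 54 + 26 + 312 = 925
RR2 = 311 / 925 = 0.3362
Denominator → 295 + 16 + 222 + 54 + 26 = 613
RR6 = 311 / 613 = 0.5073
Difference = 50.73 − 33.62 = 17.11 percentage points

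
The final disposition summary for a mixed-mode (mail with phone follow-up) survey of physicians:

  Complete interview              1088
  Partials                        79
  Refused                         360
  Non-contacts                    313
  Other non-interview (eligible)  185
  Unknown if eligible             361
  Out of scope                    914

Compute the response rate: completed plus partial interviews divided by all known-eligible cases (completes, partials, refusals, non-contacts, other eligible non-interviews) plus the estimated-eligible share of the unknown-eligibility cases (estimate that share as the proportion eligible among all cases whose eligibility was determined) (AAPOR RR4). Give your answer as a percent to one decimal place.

51.3%

Top: 1088 + 79 = 1167
Determined eligible: 1088 + 79 + 360 + 313 + 185 = 2025
e = 2025 / (2025 + 914) = 2025 / 2939 = 0.6890
Eligible share of unknowns: 0.6890 × 361 = 248.73
Denominator: 2025 + 248.73 = 2273.73
RR4 = 1167 / 2273.73 = 0.5133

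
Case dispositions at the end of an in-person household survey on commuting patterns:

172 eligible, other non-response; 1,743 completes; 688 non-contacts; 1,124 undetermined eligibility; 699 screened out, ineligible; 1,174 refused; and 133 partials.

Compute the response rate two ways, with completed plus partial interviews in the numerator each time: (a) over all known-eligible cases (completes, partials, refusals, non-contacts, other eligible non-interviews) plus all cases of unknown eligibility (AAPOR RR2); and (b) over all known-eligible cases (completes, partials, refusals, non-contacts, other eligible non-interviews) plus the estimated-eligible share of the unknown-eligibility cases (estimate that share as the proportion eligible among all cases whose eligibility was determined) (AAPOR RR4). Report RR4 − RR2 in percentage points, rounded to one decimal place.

Numerator → 1743 + 133 = 1876
Base → 1743 + 133 + 1174 + 688 + 172 + 1124 = 5034
RR2 = 1876 / 5034 = 0.3727
Known eligible → 1743 + 133 + 1174 + 688 + 172 = 3910
e = 3910 / (3910 + 699) = 3910 / 4609 = 0.8483
e × U → 0.8483 × 1124 = 953.49
Base → 3910 + 953.49 = 4863.49
RR4 = 1876 / 4863.49 = 0.3857
Difference = 38.57 − 37.27 = 1.30 percentage points

1.3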